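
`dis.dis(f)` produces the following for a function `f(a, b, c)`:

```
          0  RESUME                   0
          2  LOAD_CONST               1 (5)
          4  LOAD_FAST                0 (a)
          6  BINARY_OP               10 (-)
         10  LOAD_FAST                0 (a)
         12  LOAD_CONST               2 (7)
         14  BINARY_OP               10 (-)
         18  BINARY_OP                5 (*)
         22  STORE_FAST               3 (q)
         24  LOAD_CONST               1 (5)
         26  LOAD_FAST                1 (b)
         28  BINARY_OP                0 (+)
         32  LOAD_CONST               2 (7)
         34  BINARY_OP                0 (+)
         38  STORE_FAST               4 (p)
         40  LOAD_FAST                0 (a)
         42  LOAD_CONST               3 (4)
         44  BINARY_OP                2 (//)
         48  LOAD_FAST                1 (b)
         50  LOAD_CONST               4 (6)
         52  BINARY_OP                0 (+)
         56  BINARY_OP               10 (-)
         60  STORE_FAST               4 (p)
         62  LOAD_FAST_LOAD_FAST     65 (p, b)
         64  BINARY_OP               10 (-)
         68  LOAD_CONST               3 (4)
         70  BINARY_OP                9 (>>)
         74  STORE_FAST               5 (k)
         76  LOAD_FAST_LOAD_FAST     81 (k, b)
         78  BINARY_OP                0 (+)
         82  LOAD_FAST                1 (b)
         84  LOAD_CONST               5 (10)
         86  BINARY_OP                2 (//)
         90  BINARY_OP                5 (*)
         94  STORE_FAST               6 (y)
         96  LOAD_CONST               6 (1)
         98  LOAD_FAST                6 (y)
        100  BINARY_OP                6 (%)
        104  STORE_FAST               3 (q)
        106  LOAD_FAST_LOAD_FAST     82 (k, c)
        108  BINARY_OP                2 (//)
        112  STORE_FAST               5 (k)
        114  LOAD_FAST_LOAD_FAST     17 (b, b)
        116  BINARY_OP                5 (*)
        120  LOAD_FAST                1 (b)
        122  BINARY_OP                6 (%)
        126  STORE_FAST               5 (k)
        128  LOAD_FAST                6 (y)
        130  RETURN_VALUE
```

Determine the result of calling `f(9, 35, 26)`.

LOAD_CONST → push 5. Stack: [5]
LOAD_FAST a → push 9. Stack: [5, 9]
BINARY_OP - → 5 - 9 = -4. Stack: [-4]
LOAD_FAST a → push 9. Stack: [-4, 9]
LOAD_CONST → push 7. Stack: [-4, 9, 7]
BINARY_OP - → 9 - 7 = 2. Stack: [-4, 2]
BINARY_OP * → -4 * 2 = -8. Stack: [-8]
STORE_FAST q → q=-8. Stack: []
LOAD_CONST → push 5. Stack: [5]
LOAD_FAST b → push 35. Stack: [5, 35]
BINARY_OP + → 5 + 35 = 40. Stack: [40]
LOAD_CONST → push 7. Stack: [40, 7]
BINARY_OP + → 40 + 7 = 47. Stack: [47]
STORE_FAST p → p=47. Stack: []
LOAD_FAST a → push 9. Stack: [9]
LOAD_CONST → push 4. Stack: [9, 4]
BINARY_OP // → 9 // 4 = 2. Stack: [2]
LOAD_FAST b → push 35. Stack: [2, 35]
LOAD_CONST → push 6. Stack: [2, 35, 6]
BINARY_OP + → 35 + 6 = 41. Stack: [2, 41]
BINARY_OP - → 2 - 41 = -39. Stack: [-39]
STORE_FAST p → p=-39. Stack: []
LOAD_FAST_LOAD_FAST p,b → push -39,35. Stack: [-39, 35]
BINARY_OP - → -39 - 35 = -74. Stack: [-74]
LOAD_CONST → push 4. Stack: [-74, 4]
BINARY_OP >> → -74 >> 4 = -5. Stack: [-5]
STORE_FAST k → k=-5. Stack: []
LOAD_FAST_LOAD_FAST k,b → push -5,35. Stack: [-5, 35]
BINARY_OP + → -5 + 35 = 30. Stack: [30]
LOAD_FAST b → push 35. Stack: [30, 35]
LOAD_CONST → push 10. Stack: [30, 35, 10]
BINARY_OP // → 35 // 10 = 3. Stack: [30, 3]
BINARY_OP * → 30 * 3 = 90. Stack: [90]
STORE_FAST y → y=90. Stack: []
LOAD_CONST → push 1. Stack: [1]
LOAD_FAST y → push 90. Stack: [1, 90]
BINARY_OP % → 1 % 90 = 1. Stack: [1]
STORE_FAST q → q=1. Stack: []
LOAD_FAST_LOAD_FAST k,c → push -5,26. Stack: [-5, 26]
BINARY_OP // → -5 // 26 = -1. Stack: [-1]
STORE_FAST k → k=-1. Stack: []
LOAD_FAST_LOAD_FAST b,b → push 35,35. Stack: [35, 35]
BINARY_OP * → 35 * 35 = 1225. Stack: [1225]
LOAD_FAST b → push 35. Stack: [1225, 35]
BINARY_OP % → 1225 % 35 = 0. Stack: [0]
STORE_FAST k → k=0. Stack: []
LOAD_FAST y → push 90. Stack: [90]
RETURN_VALUE → return 90.

90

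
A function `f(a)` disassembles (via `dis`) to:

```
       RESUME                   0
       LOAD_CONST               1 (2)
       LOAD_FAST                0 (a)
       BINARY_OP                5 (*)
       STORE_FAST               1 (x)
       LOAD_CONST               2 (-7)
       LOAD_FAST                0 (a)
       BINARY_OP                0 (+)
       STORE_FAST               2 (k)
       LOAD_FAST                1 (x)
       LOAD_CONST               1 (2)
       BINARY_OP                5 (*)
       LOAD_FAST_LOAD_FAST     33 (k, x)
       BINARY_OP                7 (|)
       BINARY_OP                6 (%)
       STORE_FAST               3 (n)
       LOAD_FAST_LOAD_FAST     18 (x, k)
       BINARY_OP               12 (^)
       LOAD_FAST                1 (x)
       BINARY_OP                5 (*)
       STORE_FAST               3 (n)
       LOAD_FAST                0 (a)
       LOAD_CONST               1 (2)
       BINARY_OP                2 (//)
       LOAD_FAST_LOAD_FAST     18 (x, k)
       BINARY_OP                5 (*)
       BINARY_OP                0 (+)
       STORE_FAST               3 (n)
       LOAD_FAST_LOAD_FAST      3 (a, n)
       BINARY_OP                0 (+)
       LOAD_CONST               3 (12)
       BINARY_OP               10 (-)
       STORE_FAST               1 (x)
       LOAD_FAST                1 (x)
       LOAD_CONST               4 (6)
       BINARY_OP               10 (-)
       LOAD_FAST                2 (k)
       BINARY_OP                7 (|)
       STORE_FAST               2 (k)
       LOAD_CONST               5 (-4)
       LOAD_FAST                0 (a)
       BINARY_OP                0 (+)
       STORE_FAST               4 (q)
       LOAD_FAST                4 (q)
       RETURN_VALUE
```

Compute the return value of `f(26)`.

22

LOAD_CONST → push 2. Stack: [2]
LOAD_FAST a → push 26. Stack: [2, 26]
BINARY_OP * → 2 * 26 = 52. Stack: [52]
STORE_FAST x → x=52. Stack: []
LOAD_CONST → push -7. Stack: [-7]
LOAD_FAST a → push 26. Stack: [-7, 26]
BINARY_OP + → -7 + 26 = 19. Stack: [19]
STORE_FAST k → k=19. Stack: []
LOAD_FAST x → push 52. Stack: [52]
LOAD_CONST → push 2. Stack: [52, 2]
BINARY_OP * → 52 * 2 = 104. Stack: [104]
LOAD_FAST_LOAD_FAST k,x → push 19,52. Stack: [104, 19, 52]
BINARY_OP | → 19 | 52 = 55. Stack: [104, 55]
BINARY_OP % → 104 % 55 = 49. Stack: [49]
STORE_FAST n → n=49. Stack: []
LOAD_FAST_LOAD_FAST x,k → push 52,19. Stack: [52, 19]
BINARY_OP ^ → 52 ^ 19 = 39. Stack: [39]
LOAD_FAST x → push 52. Stack: [39, 52]
BINARY_OP * → 39 * 52 = 2028. Stack: [2028]
STORE_FAST n → n=2028. Stack: []
LOAD_FAST a → push 26. Stack: [26]
LOAD_CONST → push 2. Stack: [26, 2]
BINARY_OP // → 26 // 2 = 13. Stack: [13]
LOAD_FAST_LOAD_FAST x,k → push 52,19. Stack: [13, 52, 19]
BINARY_OP * → 52 * 19 = 988. Stack: [13, 988]
BINARY_OP + → 13 + 988 = 1001. Stack: [1001]
STORE_FAST n → n=1001. Stack: []
LOAD_FAST_LOAD_FAST a,n → push 26,1001. Stack: [26, 1001]
BINARY_OP + → 26 + 1001 = 1027. Stack: [1027]
LOAD_CONST → push 12. Stack: [1027, 12]
BINARY_OP - → 1027 - 12 = 1015. Stack: [1015]
STORE_FAST x → x=1015. Stack: []
LOAD_FAST x → push 1015. Stack: [1015]
LOAD_CONST → push 6. Stack: [1015, 6]
BINARY_OP - → 1015 - 6 = 1009. Stack: [1009]
LOAD_FAST k → push 19. Stack: [1009, 19]
BINARY_OP | → 1009 | 19 = 1011. Stack: [1011]
STORE_FAST k → k=1011. Stack: []
LOAD_CONST → push -4. Stack: [-4]
LOAD_FAST a → push 26. Stack: [-4, 26]
BINARY_OP + → -4 + 26 = 22. Stack: [22]
STORE_FAST q → q=22. Stack: []
LOAD_FAST q → push 22. Stack: [22]
RETURN_VALUE → return 22.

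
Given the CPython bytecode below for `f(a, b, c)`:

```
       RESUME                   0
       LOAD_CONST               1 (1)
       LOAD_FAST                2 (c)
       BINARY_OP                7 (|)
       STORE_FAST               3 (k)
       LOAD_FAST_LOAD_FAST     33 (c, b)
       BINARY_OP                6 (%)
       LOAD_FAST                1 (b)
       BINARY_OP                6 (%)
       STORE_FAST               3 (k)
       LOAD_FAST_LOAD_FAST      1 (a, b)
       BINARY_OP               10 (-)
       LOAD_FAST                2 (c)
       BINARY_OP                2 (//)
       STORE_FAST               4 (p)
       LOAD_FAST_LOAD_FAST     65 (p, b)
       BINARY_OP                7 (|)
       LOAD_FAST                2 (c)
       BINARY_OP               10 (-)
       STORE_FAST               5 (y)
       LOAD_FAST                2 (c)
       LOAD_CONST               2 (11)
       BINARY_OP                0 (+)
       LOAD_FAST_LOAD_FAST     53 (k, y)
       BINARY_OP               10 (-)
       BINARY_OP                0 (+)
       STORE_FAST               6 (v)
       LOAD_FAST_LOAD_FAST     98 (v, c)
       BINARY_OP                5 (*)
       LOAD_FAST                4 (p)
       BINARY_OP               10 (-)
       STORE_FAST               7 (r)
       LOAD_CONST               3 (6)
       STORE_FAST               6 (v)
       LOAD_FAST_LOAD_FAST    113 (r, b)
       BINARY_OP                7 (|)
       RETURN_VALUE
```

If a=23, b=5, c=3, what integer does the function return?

37

LOAD_CONST → push 1. Stack: [1]
LOAD_FAST c → push 3. Stack: [1, 3]
BINARY_OP | → 1 | 3 = 3. Stack: [3]
STORE_FAST k → k=3. Stack: []
LOAD_FAST_LOAD_FAST c,b → push 3,5. Stack: [3, 5]
BINARY_OP % → 3 % 5 = 3. Stack: [3]
LOAD_FAST b → push 5. Stack: [3, 5]
BINARY_OP % → 3 % 5 = 3. Stack: [3]
STORE_FAST k → k=3. Stack: []
LOAD_FAST_LOAD_FAST a,b → push 23,5. Stack: [23, 5]
BINARY_OP - → 23 - 5 = 18. Stack: [18]
LOAD_FAST c → push 3. Stack: [18, 3]
BINARY_OP // → 18 // 3 = 6. Stack: [6]
STORE_FAST p → p=6. Stack: []
LOAD_FAST_LOAD_FAST p,b → push 6,5. Stack: [6, 5]
BINARY_OP | → 6 | 5 = 7. Stack: [7]
LOAD_FAST c → push 3. Stack: [7, 3]
BINARY_OP - → 7 - 3 = 4. Stack: [4]
STORE_FAST y → y=4. Stack: []
LOAD_FAST c → push 3. Stack: [3]
LOAD_CONST → push 11. Stack: [3, 11]
BINARY_OP + → 3 + 11 = 14. Stack: [14]
LOAD_FAST_LOAD_FAST k,y → push 3,4. Stack: [14, 3, 4]
BINARY_OP - → 3 - 4 = -1. Stack: [14, -1]
BINARY_OP + → 14 + -1 = 13. Stack: [13]
STORE_FAST v → v=13. Stack: []
LOAD_FAST_LOAD_FAST v,c → push 13,3. Stack: [13, 3]
BINARY_OP * → 13 * 3 = 39. Stack: [39]
LOAD_FAST p → push 6. Stack: [39, 6]
BINARY_OP - → 39 - 6 = 33. Stack: [33]
STORE_FAST r → r=33. Stack: []
LOAD_CONST → push 6. Stack: [6]
STORE_FAST v → v=6. Stack: []
LOAD_FAST_LOAD_FAST r,b → push 33,5. Stack: [33, 5]
BINARY_OP | → 33 | 5 = 37. Stack: [37]
RETURN_VALUE → return 37.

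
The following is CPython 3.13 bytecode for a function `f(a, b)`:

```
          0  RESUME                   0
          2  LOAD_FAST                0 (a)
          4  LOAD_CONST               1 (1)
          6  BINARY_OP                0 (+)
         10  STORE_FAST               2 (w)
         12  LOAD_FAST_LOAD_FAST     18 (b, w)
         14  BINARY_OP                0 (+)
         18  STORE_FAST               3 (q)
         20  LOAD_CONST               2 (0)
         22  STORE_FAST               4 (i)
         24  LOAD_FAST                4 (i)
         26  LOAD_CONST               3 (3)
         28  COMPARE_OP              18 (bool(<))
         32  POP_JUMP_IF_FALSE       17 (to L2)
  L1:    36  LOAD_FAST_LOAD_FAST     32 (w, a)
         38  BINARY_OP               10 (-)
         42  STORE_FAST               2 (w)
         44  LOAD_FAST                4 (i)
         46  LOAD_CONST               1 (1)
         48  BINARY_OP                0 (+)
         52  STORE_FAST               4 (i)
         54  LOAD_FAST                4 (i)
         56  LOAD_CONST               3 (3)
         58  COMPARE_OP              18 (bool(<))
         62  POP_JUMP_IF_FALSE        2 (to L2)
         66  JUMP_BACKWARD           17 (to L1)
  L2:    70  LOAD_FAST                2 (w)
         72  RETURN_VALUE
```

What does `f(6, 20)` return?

-11

LOAD_FAST a → push 6. Stack: [6]
LOAD_CONST → push 1. Stack: [6, 1]
BINARY_OP + → 6 + 1 = 7. Stack: [7]
STORE_FAST w → w=7. Stack: []
LOAD_FAST_LOAD_FAST b,w → push 20,7. Stack: [20, 7]
BINARY_OP + → 20 + 7 = 27. Stack: [27]
STORE_FAST q → q=27. Stack: []
LOAD_CONST → push 0. Stack: [0]
STORE_FAST i → i=0. Stack: []
LOAD_FAST i → push 0. Stack: [0]
LOAD_CONST → push 3. Stack: [0, 3]
COMPARE_OP bool(<) → 0 vs 3 = True. Stack: [True]
POP_JUMP_IF_FALSE → pop True; no jump. Stack: []
LOAD_FAST_LOAD_FAST w,a → push 7,6. Stack: [7, 6]
BINARY_OP - → 7 - 6 = 1. Stack: [1]
STORE_FAST w → w=1. Stack: []
LOAD_FAST i → push 0. Stack: [0]
LOAD_CONST → push 1. Stack: [0, 1]
BINARY_OP + → 0 + 1 = 1. Stack: [1]
STORE_FAST i → i=1. Stack: []
LOAD_FAST i → push 1. Stack: [1]
LOAD_CONST → push 3. Stack: [1, 3]
COMPARE_OP bool(<) → 1 vs 3 = True. Stack: [True]
POP_JUMP_IF_FALSE → pop True; no jump. Stack: []
LOAD_FAST_LOAD_FAST w,a → push 1,6. Stack: [1, 6]
BINARY_OP - → 1 - 6 = -5. Stack: [-5]
STORE_FAST w → w=-5. Stack: []
LOAD_FAST i → push 1. Stack: [1]
LOAD_CONST → push 1. Stack: [1, 1]
BINARY_OP + → 1 + 1 = 2. Stack: [2]
STORE_FAST i → i=2. Stack: []
LOAD_FAST i → push 2. Stack: [2]
LOAD_CONST → push 3. Stack: [2, 3]
COMPARE_OP bool(<) → 2 vs 3 = True. Stack: [True]
POP_JUMP_IF_FALSE → pop True; no jump. Stack: []
LOAD_FAST_LOAD_FAST w,a → push -5,6. Stack: [-5, 6]
BINARY_OP - → -5 - 6 = -11. Stack: [-11]
STORE_FAST w → w=-11. Stack: []
LOAD_FAST i → push 2. Stack: [2]
LOAD_CONST → push 1. Stack: [2, 1]
BINARY_OP + → 2 + 1 = 3. Stack: [3]
STORE_FAST i → i=3. Stack: []
LOAD_FAST i → push 3. Stack: [3]
LOAD_CONST → push 3. Stack: [3, 3]
COMPARE_OP bool(<) → 3 vs 3 = False. Stack: [False]
POP_JUMP_IF_FALSE → pop False; jump. Stack: []
LOAD_FAST w → push -11. Stack: [-11]
RETURN_VALUE → return -11.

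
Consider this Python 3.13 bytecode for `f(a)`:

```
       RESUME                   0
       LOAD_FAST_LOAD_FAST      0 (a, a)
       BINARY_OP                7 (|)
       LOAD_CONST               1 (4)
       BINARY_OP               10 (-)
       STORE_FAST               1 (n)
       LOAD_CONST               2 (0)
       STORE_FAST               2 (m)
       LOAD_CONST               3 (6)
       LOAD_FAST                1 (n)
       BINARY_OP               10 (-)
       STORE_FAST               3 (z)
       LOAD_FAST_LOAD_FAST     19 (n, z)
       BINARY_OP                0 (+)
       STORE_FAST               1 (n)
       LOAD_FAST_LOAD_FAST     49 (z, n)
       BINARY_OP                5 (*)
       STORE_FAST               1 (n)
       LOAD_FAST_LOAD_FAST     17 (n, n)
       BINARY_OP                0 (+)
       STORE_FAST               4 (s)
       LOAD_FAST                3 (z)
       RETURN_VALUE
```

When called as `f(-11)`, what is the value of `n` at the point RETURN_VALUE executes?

LOAD_FAST_LOAD_FAST a,a → push -11,-11. Stack: [-11, -11]
BINARY_OP | → -11 | -11 = -11. Stack: [-11]
LOAD_CONST → push 4. Stack: [-11, 4]
BINARY_OP - → -11 - 4 = -15. Stack: [-15]
STORE_FAST n → n=-15. Stack: []
LOAD_CONST → push 0. Stack: [0]
STORE_FAST m → m=0. Stack: []
LOAD_CONST → push 6. Stack: [6]
LOAD_FAST n → push -15. Stack: [6, -15]
BINARY_OP - → 6 - -15 = 21. Stack: [21]
STORE_FAST z → z=21. Stack: []
LOAD_FAST_LOAD_FAST n,z → push -15,21. Stack: [-15, 21]
BINARY_OP + → -15 + 21 = 6. Stack: [6]
STORE_FAST n → n=6. Stack: []
LOAD_FAST_LOAD_FAST z,n → push 21,6. Stack: [21, 6]
BINARY_OP * → 21 * 6 = 126. Stack: [126]
STORE_FAST n → n=126. Stack: []
LOAD_FAST_LOAD_FAST n,n → push 126,126. Stack: [126, 126]
BINARY_OP + → 126 + 126 = 252. Stack: [252]
STORE_FAST s → s=252. Stack: []
LOAD_FAST z → push 21. Stack: [21]
RETURN_VALUE → return 21.

126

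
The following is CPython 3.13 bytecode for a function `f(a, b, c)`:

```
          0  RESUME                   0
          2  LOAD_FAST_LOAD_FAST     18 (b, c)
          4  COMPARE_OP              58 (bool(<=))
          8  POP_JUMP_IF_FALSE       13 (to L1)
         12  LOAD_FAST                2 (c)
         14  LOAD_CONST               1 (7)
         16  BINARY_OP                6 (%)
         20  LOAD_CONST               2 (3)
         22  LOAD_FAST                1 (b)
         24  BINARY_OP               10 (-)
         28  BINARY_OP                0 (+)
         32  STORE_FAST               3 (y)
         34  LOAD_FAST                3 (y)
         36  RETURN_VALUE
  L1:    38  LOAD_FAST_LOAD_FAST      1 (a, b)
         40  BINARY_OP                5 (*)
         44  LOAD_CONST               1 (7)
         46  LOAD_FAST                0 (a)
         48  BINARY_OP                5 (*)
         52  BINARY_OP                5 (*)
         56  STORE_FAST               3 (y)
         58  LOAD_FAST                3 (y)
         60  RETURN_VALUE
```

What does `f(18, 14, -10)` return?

31752

LOAD_FAST_LOAD_FAST b,c → push 14,-10. Stack: [14, -10]
COMPARE_OP bool(<=) → 14 vs -10 = False. Stack: [False]
POP_JUMP_IF_FALSE → pop False; jump. Stack: []
LOAD_FAST_LOAD_FAST a,b → push 18,14. Stack: [18, 14]
BINARY_OP * → 18 * 14 = 252. Stack: [252]
LOAD_CONST → push 7. Stack: [252, 7]
LOAD_FAST a → push 18. Stack: [252, 7, 18]
BINARY_OP * → 7 * 18 = 126. Stack: [252, 126]
BINARY_OP * → 252 * 126 = 31752. Stack: [31752]
STORE_FAST y → y=31752. Stack: []
LOAD_FAST y → push 31752. Stack: [31752]
RETURN_VALUE → return 31752.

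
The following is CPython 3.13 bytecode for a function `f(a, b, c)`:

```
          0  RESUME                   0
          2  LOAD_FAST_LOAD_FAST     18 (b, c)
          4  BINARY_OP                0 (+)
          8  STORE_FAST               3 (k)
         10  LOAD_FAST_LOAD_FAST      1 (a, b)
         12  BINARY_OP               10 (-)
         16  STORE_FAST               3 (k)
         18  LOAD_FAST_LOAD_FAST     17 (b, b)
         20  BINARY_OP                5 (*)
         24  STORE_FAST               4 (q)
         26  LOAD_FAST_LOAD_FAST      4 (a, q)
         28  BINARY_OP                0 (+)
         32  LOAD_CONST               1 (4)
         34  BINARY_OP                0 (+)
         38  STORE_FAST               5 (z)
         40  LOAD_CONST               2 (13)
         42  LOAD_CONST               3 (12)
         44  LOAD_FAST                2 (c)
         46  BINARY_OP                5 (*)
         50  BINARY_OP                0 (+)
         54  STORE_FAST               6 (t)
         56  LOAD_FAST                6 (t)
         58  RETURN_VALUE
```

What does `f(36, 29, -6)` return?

LOAD_FAST_LOAD_FAST b,c → push 29,-6. Stack: [29, -6]
BINARY_OP + → 29 + -6 = 23. Stack: [23]
STORE_FAST k → k=23. Stack: []
LOAD_FAST_LOAD_FAST a,b → push 36,29. Stack: [36, 29]
BINARY_OP - → 36 - 29 = 7. Stack: [7]
STORE_FAST k → k=7. Stack: []
LOAD_FAST_LOAD_FAST b,b → push 29,29. Stack: [29, 29]
BINARY_OP * → 29 * 29 = 841. Stack: [841]
STORE_FAST q → q=841. Stack: []
LOAD_FAST_LOAD_FAST a,q → push 36,841. Stack: [36, 841]
BINARY_OP + → 36 + 841 = 877. Stack: [877]
LOAD_CONST → push 4. Stack: [877, 4]
BINARY_OP + → 877 + 4 = 881. Stack: [881]
STORE_FAST z → z=881. Stack: []
LOAD_CONST → push 13. Stack: [13]
LOAD_CONST → push 12. Stack: [13, 12]
LOAD_FAST c → push -6. Stack: [13, 12, -6]
BINARY_OP * → 12 * -6 = -72. Stack: [13, -72]
BINARY_OP + → 13 + -72 = -59. Stack: [-59]
STORE_FAST t → t=-59. Stack: []
LOAD_FAST t → push -59. Stack: [-59]
RETURN_VALUE → return -59.

-59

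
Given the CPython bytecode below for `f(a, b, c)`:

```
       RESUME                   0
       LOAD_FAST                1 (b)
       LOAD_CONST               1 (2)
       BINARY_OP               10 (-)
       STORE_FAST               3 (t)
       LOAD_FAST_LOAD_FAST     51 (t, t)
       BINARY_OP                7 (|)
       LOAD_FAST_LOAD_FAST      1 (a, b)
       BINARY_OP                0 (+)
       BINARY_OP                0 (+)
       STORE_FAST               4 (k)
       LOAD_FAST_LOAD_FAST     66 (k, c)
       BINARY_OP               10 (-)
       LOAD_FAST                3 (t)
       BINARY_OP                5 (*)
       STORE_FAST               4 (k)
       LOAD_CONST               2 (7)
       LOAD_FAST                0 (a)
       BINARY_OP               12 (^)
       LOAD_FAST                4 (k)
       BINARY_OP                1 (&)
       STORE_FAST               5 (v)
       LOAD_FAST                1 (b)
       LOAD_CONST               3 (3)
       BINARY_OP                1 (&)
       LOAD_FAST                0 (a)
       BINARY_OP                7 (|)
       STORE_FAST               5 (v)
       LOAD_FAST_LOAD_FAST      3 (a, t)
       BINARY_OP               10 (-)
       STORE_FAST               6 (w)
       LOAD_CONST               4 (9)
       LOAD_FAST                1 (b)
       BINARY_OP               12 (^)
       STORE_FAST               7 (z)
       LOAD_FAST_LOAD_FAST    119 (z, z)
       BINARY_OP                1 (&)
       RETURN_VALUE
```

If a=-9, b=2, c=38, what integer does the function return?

LOAD_FAST b → push 2. Stack: [2]
LOAD_CONST → push 2. Stack: [2, 2]
BINARY_OP - → 2 - 2 = 0. Stack: [0]
STORE_FAST t → t=0. Stack: []
LOAD_FAST_LOAD_FAST t,t → push 0,0. Stack: [0, 0]
BINARY_OP | → 0 | 0 = 0. Stack: [0]
LOAD_FAST_LOAD_FAST a,b → push -9,2. Stack: [0, -9, 2]
BINARY_OP + → -9 + 2 = -7. Stack: [0, -7]
BINARY_OP + → 0 + -7 = -7. Stack: [-7]
STORE_FAST k → k=-7. Stack: []
LOAD_FAST_LOAD_FAST k,c → push -7,38. Stack: [-7, 38]
BINARY_OP - → -7 - 38 = -45. Stack: [-45]
LOAD_FAST t → push 0. Stack: [-45, 0]
BINARY_OP * → -45 * 0 = 0. Stack: [0]
STORE_FAST k → k=0. Stack: []
LOAD_CONST → push 7. Stack: [7]
LOAD_FAST a → push -9. Stack: [7, -9]
BINARY_OP ^ → 7 ^ -9 = -16. Stack: [-16]
LOAD_FAST k → push 0. Stack: [-16, 0]
BINARY_OP & → -16 & 0 = 0. Stack: [0]
STORE_FAST v → v=0. Stack: []
LOAD_FAST b → push 2. Stack: [2]
LOAD_CONST → push 3. Stack: [2, 3]
BINARY_OP & → 2 & 3 = 2. Stack: [2]
LOAD_FAST a → push -9. Stack: [2, -9]
BINARY_OP | → 2 | -9 = -9. Stack: [-9]
STORE_FAST v → v=-9. Stack: []
LOAD_FAST_LOAD_FAST a,t → push -9,0. Stack: [-9, 0]
BINARY_OP - → -9 - 0 = -9. Stack: [-9]
STORE_FAST w → w=-9. Stack: []
LOAD_CONST → push 9. Stack: [9]
LOAD_FAST b → push 2. Stack: [9, 2]
BINARY_OP ^ → 9 ^ 2 = 11. Stack: [11]
STORE_FAST z → z=11. Stack: []
LOAD_FAST_LOAD_FAST z,z → push 11,11. Stack: [11, 11]
BINARY_OP & → 11 & 11 = 11. Stack: [11]
RETURN_VALUE → return 11.

11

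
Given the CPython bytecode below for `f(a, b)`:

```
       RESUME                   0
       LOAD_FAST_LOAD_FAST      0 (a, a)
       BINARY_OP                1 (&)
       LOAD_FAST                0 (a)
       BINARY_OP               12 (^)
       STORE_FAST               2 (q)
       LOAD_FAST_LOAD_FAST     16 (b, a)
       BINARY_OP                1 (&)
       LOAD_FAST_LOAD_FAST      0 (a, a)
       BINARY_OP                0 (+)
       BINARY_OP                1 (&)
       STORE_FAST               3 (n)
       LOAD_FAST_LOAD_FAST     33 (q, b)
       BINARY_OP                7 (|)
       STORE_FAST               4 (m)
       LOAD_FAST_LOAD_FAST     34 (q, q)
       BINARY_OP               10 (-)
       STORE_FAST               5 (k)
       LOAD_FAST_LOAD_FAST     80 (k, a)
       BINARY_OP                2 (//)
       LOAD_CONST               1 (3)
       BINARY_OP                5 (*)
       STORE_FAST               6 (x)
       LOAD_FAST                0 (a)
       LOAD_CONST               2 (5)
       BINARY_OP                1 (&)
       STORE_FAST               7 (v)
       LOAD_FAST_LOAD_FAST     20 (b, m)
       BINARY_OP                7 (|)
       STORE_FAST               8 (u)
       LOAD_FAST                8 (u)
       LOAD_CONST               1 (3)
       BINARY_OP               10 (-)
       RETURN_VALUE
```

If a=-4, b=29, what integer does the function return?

LOAD_FAST_LOAD_FAST a,a → push -4,-4. Stack: [-4, -4]
BINARY_OP & → -4 & -4 = -4. Stack: [-4]
LOAD_FAST a → push -4. Stack: [-4, -4]
BINARY_OP ^ → -4 ^ -4 = 0. Stack: [0]
STORE_FAST q → q=0. Stack: []
LOAD_FAST_LOAD_FAST b,a → push 29,-4. Stack: [29, -4]
BINARY_OP & → 29 & -4 = 28. Stack: [28]
LOAD_FAST_LOAD_FAST a,a → push -4,-4. Stack: [28, -4, -4]
BINARY_OP + → -4 + -4 = -8. Stack: [28, -8]
BINARY_OP & → 28 & -8 = 24. Stack: [24]
STORE_FAST n → n=24. Stack: []
LOAD_FAST_LOAD_FAST q,b → push 0,29. Stack: [0, 29]
BINARY_OP | → 0 | 29 = 29. Stack: [29]
STORE_FAST m → m=29. Stack: []
LOAD_FAST_LOAD_FAST q,q → push 0,0. Stack: [0, 0]
BINARY_OP - → 0 - 0 = 0. Stack: [0]
STORE_FAST k → k=0. Stack: []
LOAD_FAST_LOAD_FAST k,a → push 0,-4. Stack: [0, -4]
BINARY_OP // → 0 // -4 = 0. Stack: [0]
LOAD_CONST → push 3. Stack: [0, 3]
BINARY_OP * → 0 * 3 = 0. Stack: [0]
STORE_FAST x → x=0. Stack: []
LOAD_FAST a → push -4. Stack: [-4]
LOAD_CONST → push 5. Stack: [-4, 5]
BINARY_OP & → -4 & 5 = 4. Stack: [4]
STORE_FAST v → v=4. Stack: []
LOAD_FAST_LOAD_FAST b,m → push 29,29. Stack: [29, 29]
BINARY_OP | → 29 | 29 = 29. Stack: [29]
STORE_FAST u → u=29. Stack: []
LOAD_FAST u → push 29. Stack: [29]
LOAD_CONST → push 3. Stack: [29, 3]
BINARY_OP - → 29 - 3 = 26. Stack: [26]
RETURN_VALUE → return 26.

26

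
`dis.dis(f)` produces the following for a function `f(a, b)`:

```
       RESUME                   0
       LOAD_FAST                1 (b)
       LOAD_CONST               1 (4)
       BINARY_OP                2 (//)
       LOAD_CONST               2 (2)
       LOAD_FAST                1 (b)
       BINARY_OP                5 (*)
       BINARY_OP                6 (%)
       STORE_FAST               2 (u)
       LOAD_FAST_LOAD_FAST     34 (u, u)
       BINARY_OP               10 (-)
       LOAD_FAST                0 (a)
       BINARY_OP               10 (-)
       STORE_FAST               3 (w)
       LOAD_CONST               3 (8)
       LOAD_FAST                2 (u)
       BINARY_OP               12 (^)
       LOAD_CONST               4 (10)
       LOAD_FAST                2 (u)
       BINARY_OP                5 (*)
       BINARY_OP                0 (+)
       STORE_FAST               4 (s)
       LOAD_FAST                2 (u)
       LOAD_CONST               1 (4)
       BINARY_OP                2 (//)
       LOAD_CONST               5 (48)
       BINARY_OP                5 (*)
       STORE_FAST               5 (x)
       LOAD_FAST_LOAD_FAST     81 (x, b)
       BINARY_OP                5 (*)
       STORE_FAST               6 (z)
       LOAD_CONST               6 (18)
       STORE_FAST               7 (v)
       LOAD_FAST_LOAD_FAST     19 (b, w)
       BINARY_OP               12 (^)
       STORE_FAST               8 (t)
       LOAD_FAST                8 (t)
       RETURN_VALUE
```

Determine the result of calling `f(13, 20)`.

-25

LOAD_FAST b → push 20. Stack: [20]
LOAD_CONST → push 4. Stack: [20, 4]
BINARY_OP // → 20 // 4 = 5. Stack: [5]
LOAD_CONST → push 2. Stack: [5, 2]
LOAD_FAST b → push 20. Stack: [5, 2, 20]
BINARY_OP * → 2 * 20 = 40. Stack: [5, 40]
BINARY_OP % → 5 % 40 = 5. Stack: [5]
STORE_FAST u → u=5. Stack: []
LOAD_FAST_LOAD_FAST u,u → push 5,5. Stack: [5, 5]
BINARY_OP - → 5 - 5 = 0. Stack: [0]
LOAD_FAST a → push 13. Stack: [0, 13]
BINARY_OP - → 0 - 13 = -13. Stack: [-13]
STORE_FAST w → w=-13. Stack: []
LOAD_CONST → push 8. Stack: [8]
LOAD_FAST u → push 5. Stack: [8, 5]
BINARY_OP ^ → 8 ^ 5 = 13. Stack: [13]
LOAD_CONST → push 10. Stack: [13, 10]
LOAD_FAST u → push 5. Stack: [13, 10, 5]
BINARY_OP * → 10 * 5 = 50. Stack: [13, 50]
BINARY_OP + → 13 + 50 = 63. Stack: [63]
STORE_FAST s → s=63. Stack: []
LOAD_FAST u → push 5. Stack: [5]
LOAD_CONST → push 4. Stack: [5, 4]
BINARY_OP // → 5 // 4 = 1. Stack: [1]
LOAD_CONST → push 48. Stack: [1, 48]
BINARY_OP * → 1 * 48 = 48. Stack: [48]
STORE_FAST x → x=48. Stack: []
LOAD_FAST_LOAD_FAST x,b → push 48,20. Stack: [48, 20]
BINARY_OP * → 48 * 20 = 960. Stack: [960]
STORE_FAST z → z=960. Stack: []
LOAD_CONST → push 18. Stack: [18]
STORE_FAST v → v=18. Stack: []
LOAD_FAST_LOAD_FAST b,w → push 20,-13. Stack: [20, -13]
BINARY_OP ^ → 20 ^ -13 = -25. Stack: [-25]
STORE_FAST t → t=-25. Stack: []
LOAD_FAST t → push -25. Stack: [-25]
RETURN_VALUE → return -25.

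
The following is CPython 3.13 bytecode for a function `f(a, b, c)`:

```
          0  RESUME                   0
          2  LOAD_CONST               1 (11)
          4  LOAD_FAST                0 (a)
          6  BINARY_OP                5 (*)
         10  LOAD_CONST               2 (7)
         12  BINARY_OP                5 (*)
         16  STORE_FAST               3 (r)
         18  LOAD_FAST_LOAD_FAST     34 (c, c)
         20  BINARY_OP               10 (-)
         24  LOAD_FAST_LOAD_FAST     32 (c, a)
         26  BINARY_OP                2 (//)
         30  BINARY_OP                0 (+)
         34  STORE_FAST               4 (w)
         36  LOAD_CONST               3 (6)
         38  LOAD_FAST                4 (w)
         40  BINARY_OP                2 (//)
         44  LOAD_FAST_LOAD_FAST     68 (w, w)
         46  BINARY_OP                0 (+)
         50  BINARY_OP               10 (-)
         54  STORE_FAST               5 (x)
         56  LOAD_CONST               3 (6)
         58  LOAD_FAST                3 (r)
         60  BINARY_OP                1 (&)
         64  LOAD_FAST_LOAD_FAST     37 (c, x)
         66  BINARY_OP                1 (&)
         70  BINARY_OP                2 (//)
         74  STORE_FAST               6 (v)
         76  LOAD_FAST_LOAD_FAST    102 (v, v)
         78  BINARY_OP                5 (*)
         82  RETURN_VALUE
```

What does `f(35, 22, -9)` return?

1

LOAD_CONST → push 11. Stack: [11]
LOAD_FAST a → push 35. Stack: [11, 35]
BINARY_OP * → 11 * 35 = 385. Stack: [385]
LOAD_CONST → push 7. Stack: [385, 7]
BINARY_OP * → 385 * 7 = 2695. Stack: [2695]
STORE_FAST r → r=2695. Stack: []
LOAD_FAST_LOAD_FAST c,c → push -9,-9. Stack: [-9, -9]
BINARY_OP - → -9 - -9 = 0. Stack: [0]
LOAD_FAST_LOAD_FAST c,a → push -9,35. Stack: [0, -9, 35]
BINARY_OP // → -9 // 35 = -1. Stack: [0, -1]
BINARY_OP + → 0 + -1 = -1. Stack: [-1]
STORE_FAST w → w=-1. Stack: []
LOAD_CONST → push 6. Stack: [6]
LOAD_FAST w → push -1. Stack: [6, -1]
BINARY_OP // → 6 // -1 = -6. Stack: [-6]
LOAD_FAST_LOAD_FAST w,w → push -1,-1. Stack: [-6, -1, -1]
BINARY_OP + → -1 + -1 = -2. Stack: [-6, -2]
BINARY_OP - → -6 - -2 = -4. Stack: [-4]
STORE_FAST x → x=-4. Stack: []
LOAD_CONST → push 6. Stack: [6]
LOAD_FAST r → push 2695. Stack: [6, 2695]
BINARY_OP & → 6 & 2695 = 6. Stack: [6]
LOAD_FAST_LOAD_FAST c,x → push -9,-4. Stack: [6, -9, -4]
BINARY_OP & → -9 & -4 = -12. Stack: [6, -12]
BINARY_OP // → 6 // -12 = -1. Stack: [-1]
STORE_FAST v → v=-1. Stack: []
LOAD_FAST_LOAD_FAST v,v → push -1,-1. Stack: [-1, -1]
BINARY_OP * → -1 * -1 = 1. Stack: [1]
RETURN_VALUE → return 1.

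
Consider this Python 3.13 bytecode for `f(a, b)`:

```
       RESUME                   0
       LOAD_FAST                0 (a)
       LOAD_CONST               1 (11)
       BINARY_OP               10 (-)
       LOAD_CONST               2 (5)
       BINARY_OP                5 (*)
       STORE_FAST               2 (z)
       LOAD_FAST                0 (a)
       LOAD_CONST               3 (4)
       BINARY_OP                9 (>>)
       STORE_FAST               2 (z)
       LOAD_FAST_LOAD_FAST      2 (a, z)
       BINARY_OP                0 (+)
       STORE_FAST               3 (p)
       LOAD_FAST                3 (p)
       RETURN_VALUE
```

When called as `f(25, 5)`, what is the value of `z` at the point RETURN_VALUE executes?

LOAD_FAST a → push 25. Stack: [25]
LOAD_CONST → push 11. Stack: [25, 11]
BINARY_OP - → 25 - 11 = 14. Stack: [14]
LOAD_CONST → push 5. Stack: [14, 5]
BINARY_OP * → 14 * 5 = 70. Stack: [70]
STORE_FAST z → z=70. Stack: []
LOAD_FAST a → push 25. Stack: [25]
LOAD_CONST → push 4. Stack: [25, 4]
BINARY_OP >> → 25 >> 4 = 1. Stack: [1]
STORE_FAST z → z=1. Stack: []
LOAD_FAST_LOAD_FAST a,z → push 25,1. Stack: [25, 1]
BINARY_OP + → 25 + 1 = 26. Stack: [26]
STORE_FAST p → p=26. Stack: []
LOAD_FAST p → push 26. Stack: [26]
RETURN_VALUE → return 26.

1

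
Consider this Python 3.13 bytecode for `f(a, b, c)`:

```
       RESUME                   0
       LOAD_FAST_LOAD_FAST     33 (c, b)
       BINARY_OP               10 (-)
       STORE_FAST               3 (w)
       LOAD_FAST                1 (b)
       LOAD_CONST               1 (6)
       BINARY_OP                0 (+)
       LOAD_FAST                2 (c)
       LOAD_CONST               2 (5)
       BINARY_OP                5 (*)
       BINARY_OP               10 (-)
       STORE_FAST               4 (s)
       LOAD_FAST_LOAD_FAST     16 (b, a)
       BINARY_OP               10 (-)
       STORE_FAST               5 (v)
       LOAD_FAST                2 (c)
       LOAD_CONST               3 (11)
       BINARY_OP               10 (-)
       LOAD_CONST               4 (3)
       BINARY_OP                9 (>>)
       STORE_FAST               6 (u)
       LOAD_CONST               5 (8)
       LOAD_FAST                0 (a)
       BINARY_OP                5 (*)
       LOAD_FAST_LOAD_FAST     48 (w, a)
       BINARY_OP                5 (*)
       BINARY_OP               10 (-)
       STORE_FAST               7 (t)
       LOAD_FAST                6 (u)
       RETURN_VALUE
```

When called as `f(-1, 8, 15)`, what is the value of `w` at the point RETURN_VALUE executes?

7

LOAD_FAST_LOAD_FAST c,b → push 15,8. Stack: [15, 8]
BINARY_OP - → 15 - 8 = 7. Stack: [7]
STORE_FAST w → w=7. Stack: []
LOAD_FAST b → push 8. Stack: [8]
LOAD_CONST → push 6. Stack: [8, 6]
BINARY_OP + → 8 + 6 = 14. Stack: [14]
LOAD_FAST c → push 15. Stack: [14, 15]
LOAD_CONST → push 5. Stack: [14, 15, 5]
BINARY_OP * → 15 * 5 = 75. Stack: [14, 75]
BINARY_OP - → 14 - 75 = -61. Stack: [-61]
STORE_FAST s → s=-61. Stack: []
LOAD_FAST_LOAD_FAST b,a → push 8,-1. Stack: [8, -1]
BINARY_OP - → 8 - -1 = 9. Stack: [9]
STORE_FAST v → v=9. Stack: []
LOAD_FAST c → push 15. Stack: [15]
LOAD_CONST → push 11. Stack: [15, 11]
BINARY_OP - → 15 - 11 = 4. Stack: [4]
LOAD_CONST → push 3. Stack: [4, 3]
BINARY_OP >> → 4 >> 3 = 0. Stack: [0]
STORE_FAST u → u=0. Stack: []
LOAD_CONST → push 8. Stack: [8]
LOAD_FAST a → push -1. Stack: [8, -1]
BINARY_OP * → 8 * -1 = -8. Stack: [-8]
LOAD_FAST_LOAD_FAST w,a → push 7,-1. Stack: [-8, 7, -1]
BINARY_OP * → 7 * -1 = -7. Stack: [-8, -7]
BINARY_OP - → -8 - -7 = -1. Stack: [-1]
STORE_FAST t → t=-1. Stack: []
LOAD_FAST u → push 0. Stack: [0]
RETURN_VALUE → return 0.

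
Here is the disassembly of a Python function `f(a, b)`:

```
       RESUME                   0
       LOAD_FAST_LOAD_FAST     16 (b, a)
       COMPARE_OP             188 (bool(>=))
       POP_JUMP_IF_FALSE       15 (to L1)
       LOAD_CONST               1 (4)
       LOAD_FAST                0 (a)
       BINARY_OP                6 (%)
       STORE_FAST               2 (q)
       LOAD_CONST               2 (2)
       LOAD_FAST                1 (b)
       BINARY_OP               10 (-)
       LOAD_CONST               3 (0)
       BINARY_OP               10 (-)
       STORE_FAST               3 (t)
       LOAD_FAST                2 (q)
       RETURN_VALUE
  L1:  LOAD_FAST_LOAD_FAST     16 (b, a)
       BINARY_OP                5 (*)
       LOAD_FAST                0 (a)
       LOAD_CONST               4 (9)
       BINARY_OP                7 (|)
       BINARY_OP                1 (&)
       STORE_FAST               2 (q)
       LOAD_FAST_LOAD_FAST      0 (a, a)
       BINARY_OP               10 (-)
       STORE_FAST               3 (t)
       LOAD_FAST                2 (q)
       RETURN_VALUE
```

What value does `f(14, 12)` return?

8

LOAD_FAST_LOAD_FAST b,a → push 12,14. Stack: [12, 14]
COMPARE_OP bool(>=) → 12 vs 14 = False. Stack: [False]
POP_JUMP_IF_FALSE → pop False; jump. Stack: []
LOAD_FAST_LOAD_FAST b,a → push 12,14. Stack: [12, 14]
BINARY_OP * → 12 * 14 = 168. Stack: [168]
LOAD_FAST a → push 14. Stack: [168, 14]
LOAD_CONST → push 9. Stack: [168, 14, 9]
BINARY_OP | → 14 | 9 = 15. Stack: [168, 15]
BINARY_OP & → 168 & 15 = 8. Stack: [8]
STORE_FAST q → q=8. Stack: []
LOAD_FAST_LOAD_FAST a,a → push 14,14. Stack: [14, 14]
BINARY_OP - → 14 - 14 = 0. Stack: [0]
STORE_FAST t → t=0. Stack: []
LOAD_FAST q → push 8. Stack: [8]
RETURN_VALUE → return 8.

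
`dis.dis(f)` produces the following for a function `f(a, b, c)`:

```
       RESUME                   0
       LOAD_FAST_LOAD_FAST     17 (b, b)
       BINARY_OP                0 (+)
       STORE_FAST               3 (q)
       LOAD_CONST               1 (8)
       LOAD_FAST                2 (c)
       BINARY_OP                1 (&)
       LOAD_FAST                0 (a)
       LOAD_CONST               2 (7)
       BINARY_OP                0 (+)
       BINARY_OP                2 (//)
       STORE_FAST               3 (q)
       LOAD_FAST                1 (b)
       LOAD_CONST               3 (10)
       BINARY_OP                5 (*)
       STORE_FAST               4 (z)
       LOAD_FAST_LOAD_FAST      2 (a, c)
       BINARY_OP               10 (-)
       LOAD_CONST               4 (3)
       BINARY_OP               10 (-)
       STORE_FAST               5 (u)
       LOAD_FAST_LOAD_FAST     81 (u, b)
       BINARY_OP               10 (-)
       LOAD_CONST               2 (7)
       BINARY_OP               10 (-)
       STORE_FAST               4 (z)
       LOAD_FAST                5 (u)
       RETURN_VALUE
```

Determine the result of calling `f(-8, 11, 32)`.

LOAD_FAST_LOAD_FAST b,b → push 11,11. Stack: [11, 11]
BINARY_OP + → 11 + 11 = 22. Stack: [22]
STORE_FAST q → q=22. Stack: []
LOAD_CONST → push 8. Stack: [8]
LOAD_FAST c → push 32. Stack: [8, 32]
BINARY_OP & → 8 & 32 = 0. Stack: [0]
LOAD_FAST a → push -8. Stack: [0, -8]
LOAD_CONST → push 7. Stack: [0, -8, 7]
BINARY_OP + → -8 + 7 = -1. Stack: [0, -1]
BINARY_OP // → 0 // -1 = 0. Stack: [0]
STORE_FAST q → q=0. Stack: []
LOAD_FAST b → push 11. Stack: [11]
LOAD_CONST → push 10. Stack: [11, 10]
BINARY_OP * → 11 * 10 = 110. Stack: [110]
STORE_FAST z → z=110. Stack: []
LOAD_FAST_LOAD_FAST a,c → push -8,32. Stack: [-8, 32]
BINARY_OP - → -8 - 32 = -40. Stack: [-40]
LOAD_CONST → push 3. Stack: [-40, 3]
BINARY_OP - → -40 - 3 = -43. Stack: [-43]
STORE_FAST u → u=-43. Stack: []
LOAD_FAST_LOAD_FAST u,b → push -43,11. Stack: [-43, 11]
BINARY_OP - → -43 - 11 = -54. Stack: [-54]
LOAD_CONST → push 7. Stack: [-54, 7]
BINARY_OP - → -54 - 7 = -61. Stack: [-61]
STORE_FAST z → z=-61. Stack: []
LOAD_FAST u → push -43. Stack: [-43]
RETURN_VALUE → return -43.

-43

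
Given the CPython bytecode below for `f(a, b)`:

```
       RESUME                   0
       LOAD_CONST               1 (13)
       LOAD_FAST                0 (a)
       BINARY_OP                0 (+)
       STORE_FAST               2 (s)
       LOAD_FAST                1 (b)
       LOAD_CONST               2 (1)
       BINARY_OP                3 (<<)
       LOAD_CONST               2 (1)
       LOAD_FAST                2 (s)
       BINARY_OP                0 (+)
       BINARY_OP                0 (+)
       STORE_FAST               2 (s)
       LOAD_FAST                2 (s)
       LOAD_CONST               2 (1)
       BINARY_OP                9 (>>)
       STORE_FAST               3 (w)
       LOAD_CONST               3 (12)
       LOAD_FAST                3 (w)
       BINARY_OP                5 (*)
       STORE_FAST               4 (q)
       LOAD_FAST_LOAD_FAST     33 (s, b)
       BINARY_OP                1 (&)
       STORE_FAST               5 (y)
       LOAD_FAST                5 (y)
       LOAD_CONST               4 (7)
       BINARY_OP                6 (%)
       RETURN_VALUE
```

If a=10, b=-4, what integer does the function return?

LOAD_CONST → push 13. Stack: [13]
LOAD_FAST a → push 10. Stack: [13, 10]
BINARY_OP + → 13 + 10 = 23. Stack: [23]
STORE_FAST s → s=23. Stack: []
LOAD_FAST b → push -4. Stack: [-4]
LOAD_CONST → push 1. Stack: [-4, 1]
BINARY_OP << → -4 << 1 = -8. Stack: [-8]
LOAD_CONST → push 1. Stack: [-8, 1]
LOAD_FAST s → push 23. Stack: [-8, 1, 23]
BINARY_OP + → 1 + 23 = 24. Stack: [-8, 24]
BINARY_OP + → -8 + 24 = 16. Stack: [16]
STORE_FAST s → s=16. Stack: []
LOAD_FAST s → push 16. Stack: [16]
LOAD_CONST → push 1. Stack: [16, 1]
BINARY_OP >> → 16 >> 1 = 8. Stack: [8]
STORE_FAST w → w=8. Stack: []
LOAD_CONST → push 12. Stack: [12]
LOAD_FAST w → push 8. Stack: [12, 8]
BINARY_OP * → 12 * 8 = 96. Stack: [96]
STORE_FAST q → q=96. Stack: []
LOAD_FAST_LOAD_FAST s,b → push 16,-4. Stack: [16, -4]
BINARY_OP & → 16 & -4 = 16. Stack: [16]
STORE_FAST y → y=16. Stack: []
LOAD_FAST y → push 16. Stack: [16]
LOAD_CONST → push 7. Stack: [16, 7]
BINARY_OP % → 16 % 7 = 2. Stack: [2]
RETURN_VALUE → return 2.

2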